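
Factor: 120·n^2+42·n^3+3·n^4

3·n^2·(n+10)·(n+4)

Pull out the common factor 3·n^2, then factor the remaining trinomial.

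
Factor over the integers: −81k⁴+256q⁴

(4q−3k)(4q+3k)(16q²+9k²)

Difference of squares twice: with A = 4q and B = 3k, A⁴ − B⁴ = (A² − B²)(A² + B²), and A² − B² factors again.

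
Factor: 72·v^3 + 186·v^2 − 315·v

3·v·(4·v + 15)·(6·v − 7)

Pull out the common factor 3·v, then factor the remaining trinomial.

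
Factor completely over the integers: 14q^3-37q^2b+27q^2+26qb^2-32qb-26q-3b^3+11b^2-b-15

Group: 2q(7q^2-8qb-4q+b^2-2b-3) + (-3b+5)(7q^2-8qb-4q+b^2-2b-3); both groups contain (7q^2-8qb-4q+b^2-2b-3), so (2q-3b+5) is a factor with cofactor 7q^2-8qb-4q+b^2-2b-3.
The cofactor groups again: 7q^2-8qb-4q+b^2-2b-3 = 7q(q-b-1) + (-b+3)(q-b-1); both groups contain (q-b-1), giving (7q-b+3)(q-b-1).

(2q-3b+5)(7q-b+3)(q-b-1)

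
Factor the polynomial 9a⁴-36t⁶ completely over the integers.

Factor out 9 first: what remains is a⁴-4t⁶.
Recognize a difference of squares with the parts a² and 2t³.

9(a²+2t³)(a²-2t³)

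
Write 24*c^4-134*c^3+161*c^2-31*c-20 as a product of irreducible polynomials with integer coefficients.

Testing divisors of the constant over divisors of the leading coefficient, c = 1 is a root, giving the factor (c-1) and quotient 24*c^3-110*c^2+51*c+20.
Continuing, c = 5/6 is a root, so (6*c-5) is a factor; dividing leaves 4*c^2-15*c-4.
The remaining quadratic factors as (c-4)(4*c+1).

(4*c+1)*(6*c-5)*(c-1)*(c-4)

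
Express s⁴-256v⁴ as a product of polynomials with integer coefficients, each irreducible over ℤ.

Write as (s²)² − (16v²)², then factor s²-16v² once more.

(s+4v)(s-4v)(s²+16v²)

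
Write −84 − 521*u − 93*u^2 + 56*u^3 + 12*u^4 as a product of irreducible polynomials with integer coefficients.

(2*u + 7)*(6*u + 1)*(u + 4)*(u − 3)

Testing divisors of the constant over divisors of the leading coefficient, u = −7/2 is a root, so (2*u + 7) is a factor; dividing leaves 6*u^3 + 7*u^2 − 71*u − 12.
Then u = −1/6 is a root, so (6*u + 1) divides it; the quotient is u^2 + u − 12.
The remaining quadratic factors as (u + 4)(u − 3).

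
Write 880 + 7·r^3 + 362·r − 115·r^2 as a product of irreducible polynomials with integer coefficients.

Trying the rational-root candidates, r = 10 is a root, giving the factor (r − 10) and quotient 7·r^2 − 45·r − 88.
The remaining quadratic factors as (7·r + 11)(r − 8).

(7·r + 11)·(r − 10)·(r − 8)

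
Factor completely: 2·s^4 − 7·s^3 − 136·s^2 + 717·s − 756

Trying the rational-root candidates, s = 4 is a root, so (s − 4) is a factor; dividing leaves 2·s^3 + s^2 − 132·s + 189.
Continuing, s = −9 is a root, so (s + 9) is a factor; dividing leaves 2·s^2 − 17·s + 21.
The remaining quadratic factors as (s − 7)(2·s − 3).

(2·s − 3)·(s + 9)·(s − 4)·(s − 7)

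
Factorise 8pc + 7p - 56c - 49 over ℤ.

Group as (8pc + 7p) + (-56c - 49) = p(8c + 7) - 7(8c + 7).
Both groups share the factor (8c + 7).

(8c + 7)(p - 7)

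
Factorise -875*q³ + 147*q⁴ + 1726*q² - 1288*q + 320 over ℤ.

(3*q - 8)*(7*q - 4)*(7*q - 5)*(q - 2)

Testing divisors of the constant over divisors of the leading coefficient, q = 4/7 is a root, so (7*q - 4) divides it; the quotient is 21*q³ - 113*q² + 182*q - 80.
Then q = 2 is a root, so (q - 2) divides it; the quotient is 21*q² - 71*q + 40.
The remaining quadratic factors as (7*q - 5)(3*q - 8).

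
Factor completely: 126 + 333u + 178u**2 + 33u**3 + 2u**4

Among the possible rational roots, u = -6 is a root, so (u + 6) divides it; the quotient is 2u**3 + 21u**2 + 52u + 21.
Continuing, u = -7 is a root, so (u + 7) divides it; the quotient is 2u**2 + 7u + 3.
The remaining quadratic factors as (2u + 1)(u + 3).

(2u + 1)(u + 3)(u + 6)(u + 7)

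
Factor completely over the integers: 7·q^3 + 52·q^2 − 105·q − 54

(7·q + 3)·(q + 9)·(q − 2)

By the rational root theorem, q = −9 is a root, so (q + 9) is a factor; dividing leaves 7·q^2 − 11·q − 6.
The remaining quadratic factors as (7·q + 3)(q − 2).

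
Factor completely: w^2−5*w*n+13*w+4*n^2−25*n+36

Group: w*(w−4*n+9) + (−n+4)*(w−4*n+9); both groups contain (w−4*n+9).

(w−4*n+9)*(w−n+4)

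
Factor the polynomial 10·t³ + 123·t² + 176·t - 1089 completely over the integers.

By the rational root theorem, t = -11/2 is a root, so (2·t + 11) divides it; the quotient is 5·t² + 34·t - 99.
The remaining quadratic factors as (5·t - 11)(t + 9).

(2·t + 11)·(5·t - 11)·(t + 9)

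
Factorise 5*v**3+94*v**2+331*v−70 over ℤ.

(5*v−1)*(v+14)*(v+5)

Trying the rational-root candidates, v = 1/5 is a root, so (5*v−1) is a factor; dividing leaves v**2+19*v+70.
The remaining quadratic factors as (v+14)(v+5).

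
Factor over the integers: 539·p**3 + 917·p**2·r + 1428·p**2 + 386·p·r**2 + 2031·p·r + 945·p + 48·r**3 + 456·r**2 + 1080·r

Group: 7·p·(77·p**2 + 43·p·r + 204·p + 6·r**2 + 57·r + 135) + 8·r·(77·p**2 + 43·p·r + 204·p + 6·r**2 + 57·r + 135); both groups contain (77·p**2 + 43·p·r + 204·p + 6·r**2 + 57·r + 135), so (7·p + 8·r) is a factor with cofactor 77·p**2 + 43·p·r + 204·p + 6·r**2 + 57·r + 135.
The cofactor groups again: 77·p**2 + 43·p·r + 204·p + 6·r**2 + 57·r + 135 = 7·p·(11·p + 3·r + 15) + (2·r + 9)·(11·p + 3·r + 15); both groups contain (11·p + 3·r + 15), giving (7·p + 2·r + 9)·(11·p + 3·r + 15).

(11·p + 3·r + 15)·(7·p + 2·r + 9)·(7·p + 8·r)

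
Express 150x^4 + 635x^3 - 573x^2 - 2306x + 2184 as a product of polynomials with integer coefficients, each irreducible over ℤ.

(5x + 13)(5x - 6)(6x - 7)(x + 4)

By the rational root theorem, x = 6/5 is a root, so (5x - 6) is a factor; dividing leaves 30x^3 + 163x^2 + 81x - 364.
Continuing, x = -4 is a root, so (x + 4) divides it; the quotient is 30x^2 + 43x - 91.
The remaining quadratic factors as (5x + 13)(6x - 7).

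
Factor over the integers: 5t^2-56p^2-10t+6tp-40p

Group: 5t(t+4p) + (-14p-10)(t+4p); both groups contain (t+4p).

(5t-14p-10)(t+4p)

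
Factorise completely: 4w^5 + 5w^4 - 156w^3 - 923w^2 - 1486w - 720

(4w + 5)(w + 1)(w - 8)(w^2 + 7w + 18)

By the rational root theorem, w = -1 is a root, giving the factor (w + 1) and quotient 4w^4 + w^3 - 157w^2 - 766w - 720.
Then w = 8 is a root, so (w - 8) is a factor; dividing leaves 4w^3 + 33w^2 + 107w + 90.
Continuing, w = -5/4 is a root, so (4w + 5) divides it; the quotient is w^2 + 7w + 18.
The quadratic w^2 + 7w + 18 has discriminant -23 < 0 and is irreducible over ℤ.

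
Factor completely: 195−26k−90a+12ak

Group as (12ak−90a) + (−26k+195) = 6a(2k−15) − 13(2k−15).
Both groups share the factor (2k−15).

(2k−15)(6a−13)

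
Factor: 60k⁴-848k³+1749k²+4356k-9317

(2k-7)(5k+11)(6k-11)(k-11)

Trying the rational-root candidates, k = 7/2 is a root, so (2k-7) divides it; the quotient is 30k³-319k²-242k+1331.
Continuing, k = -11/5 is a root, so (5k+11) divides it; the quotient is 6k²-77k+121.
The remaining quadratic factors as (k-11)(6k-11).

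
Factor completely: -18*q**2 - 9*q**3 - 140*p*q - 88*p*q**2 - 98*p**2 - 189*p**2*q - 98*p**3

-(2*p + q + 2)*(7*p + 9*q)*(7*p + q)

Group: 7*p*(-14*p**2 - 9*p*q - 14*p - q**2 - 2*q) + 9*q*(-14*p**2 - 9*p*q - 14*p - q**2 - 2*q); both groups contain (-14*p**2 - 9*p*q - 14*p - q**2 - 2*q), so (7*p + 9*q) is a factor with cofactor -14*p**2 - 9*p*q - 14*p - q**2 - 2*q.
The cofactor groups again: -14*p**2 - 9*p*q - 14*p - q**2 - 2*q = -2*p*(7*p + q) + (-q - 2)*(7*p + q); both groups contain (7*p + q), giving -(2*p + q + 2)*(7*p + q).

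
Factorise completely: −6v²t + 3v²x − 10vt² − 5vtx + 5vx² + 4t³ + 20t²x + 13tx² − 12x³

−(3v − t − 4x)(v + 2t + 3x)(2t − x)

Group: 3v(−2vt + vx − 4t² − 4tx + 3x²) + (−t − 4x)(−2vt + vx − 4t² − 4tx + 3x²); both groups contain (−2vt + vx − 4t² − 4tx + 3x²), so (3v − t − 4x) is a factor with cofactor −2vt + vx − 4t² − 4tx + 3x².
The cofactor groups again: −2vt + vx − 4t² − 4tx + 3x² = −v(2t − x) + (−2t − 3x)(2t − x); both groups contain (2t − x), giving −(v + 2t + 3x)(2t − x).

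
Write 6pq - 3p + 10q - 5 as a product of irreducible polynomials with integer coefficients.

Group as (6pq - 3p) + (10q - 5) = 3p(2q - 1) + 5(2q - 1).
Both groups share the factor (2q - 1).

(2q - 1)(3p + 5)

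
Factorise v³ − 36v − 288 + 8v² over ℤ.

Testing divisors of the constant over divisors of the leading coefficient, v = −6 is a root, so (v + 6) divides it; the quotient is v² + 2v − 48.
The remaining quadratic factors as (v − 6)(v + 8).

(v + 6)(v + 8)(v − 6)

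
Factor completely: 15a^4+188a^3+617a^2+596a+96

Trying the rational-root candidates, a = -8 is a root, giving the factor (a+8) and quotient 15a^3+68a^2+73a+12.
Continuing, a = -1/5 is a root, giving the factor (5a+1) and quotient 3a^2+13a+12.
The remaining quadratic factors as (a+3)(3a+4).

(3a+4)(5a+1)(a+3)(a+8)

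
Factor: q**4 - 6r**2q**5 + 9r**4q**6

Every term has a factor of q**4; factoring it out leaves 9r**4q**2 - 6r**2q + 1.
Recognize a perfect-square trinomial with the parts 3r**2q and 1.

q**4(3r**2q - 1)**2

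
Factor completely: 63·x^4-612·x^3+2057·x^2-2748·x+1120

Among the possible rational roots, x = 8/3 is a root, so (3·x-8) is a factor; dividing leaves 21·x^3-148·x^2+291·x-140.
Continuing, x = 7/3 is a root, so (3·x-7) is a factor; dividing leaves 7·x^2-33·x+20.
The remaining quadratic factors as (x-4)(7·x-5).

(3·x-7)·(3·x-8)·(7·x-5)·(x-4)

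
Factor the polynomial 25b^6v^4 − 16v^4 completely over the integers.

v^4(5b^3 + 4)(5b^3 − 4)

Factor out v^4 first: what remains is 25b^6 − 16.
Recognize a difference of squares with the parts 5b^3 and 4.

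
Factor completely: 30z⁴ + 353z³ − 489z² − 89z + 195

(5z + 3)(6z − 5)(z + 13)(z − 1)

Among the possible rational roots, z = 5/6 is a root, giving the factor (6z − 5) and quotient 5z³ + 63z² − 29z − 39.
Continuing, z = 1 is a root, so (z − 1) is a factor; dividing leaves 5z² + 68z + 39.
The remaining quadratic factors as (z + 13)(5z + 3).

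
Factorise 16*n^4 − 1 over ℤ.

Write as (4*n^2)² − (1)², then factor 4*n^2 − 1 once more.

(2*n + 1)*(2*n − 1)*(4*n^2 + 1)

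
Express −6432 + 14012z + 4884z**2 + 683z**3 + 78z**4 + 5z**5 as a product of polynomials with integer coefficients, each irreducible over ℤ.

(5z − 2)(z + 6)(z + 8)(z**2 + 2z + 67)

Among the possible rational roots, z = 2/5 is a root, so (5z − 2) is a factor; dividing leaves z**4 + 16z**3 + 143z**2 + 1034z + 3216.
Then z = −6 is a root, so (z + 6) divides it; the quotient is z**3 + 10z**2 + 83z + 536.
Next, z = −8 is a root, so (z + 8) divides it; the quotient is z**2 + 2z + 67.
The quadratic z**2 + 2z + 67 has discriminant −264 < 0 and is irreducible over ℤ.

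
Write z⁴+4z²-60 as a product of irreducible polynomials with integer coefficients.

(z²+10)(z²-6)

Substitute u = z² to get a quadratic in u, then factor.
z²-6 is irreducible over ℤ (6 is not a perfect square).
z²+10 is irreducible over ℤ (always positive, so no real roots).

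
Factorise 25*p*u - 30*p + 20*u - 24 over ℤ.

(5*p + 4)*(5*u - 6)

Group as (25*p*u - 30*p) + (20*u - 24) = 5*p*(5*u - 6) + 4*(5*u - 6).
Both groups share the factor (5*u - 6).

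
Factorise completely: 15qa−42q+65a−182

(3q+13)(5a−14)

Group as (15qa−42q) + (65a−182) = 3q(5a−14) + 13(5a−14).
Both groups share the factor (5a−14).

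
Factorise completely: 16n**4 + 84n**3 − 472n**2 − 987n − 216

(2n + 3)(2n − 9)(4n + 1)(n + 8)

Testing divisors of the constant over divisors of the leading coefficient, n = −3/2 is a root, giving the factor (2n + 3) and quotient 8n**3 + 30n**2 − 281n − 72.
Continuing, n = −1/4 is a root, giving the factor (4n + 1) and quotient 2n**2 + 7n − 72.
The remaining quadratic factors as (n + 8)(2n − 9).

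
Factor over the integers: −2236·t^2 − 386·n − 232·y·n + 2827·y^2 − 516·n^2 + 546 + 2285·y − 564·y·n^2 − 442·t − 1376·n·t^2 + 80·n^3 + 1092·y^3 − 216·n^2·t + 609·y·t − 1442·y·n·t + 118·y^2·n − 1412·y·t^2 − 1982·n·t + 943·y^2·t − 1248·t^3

(13·y − 2·n + 12·t + 14)·(7·y − 4·n − 8·t + 3)·(12·y + 10·n + 13·t + 13)

Group: 7·y·(156·y^2 + 106·y·n + 313·y·t + 337·y − 20·n^2 + 94·n·t + 114·n + 156·t^2 + 338·t + 182) + (−4·n − 8·t + 3)·(156·y^2 + 106·y·n + 313·y·t + 337·y − 20·n^2 + 94·n·t + 114·n + 156·t^2 + 338·t + 182); both groups contain (156·y^2 + 106·y·n + 313·y·t + 337·y − 20·n^2 + 94·n·t + 114·n + 156·t^2 + 338·t + 182), so (7·y − 4·n − 8·t + 3) is a factor with cofactor 156·y^2 + 106·y·n + 313·y·t + 337·y − 20·n^2 + 94·n·t + 114·n + 156·t^2 + 338·t + 182.
The cofactor groups again: 156·y^2 + 106·y·n + 313·y·t + 337·y − 20·n^2 + 94·n·t + 114·n + 156·t^2 + 338·t + 182 = 13·y·(12·y + 10·n + 13·t + 13) + (−2·n + 12·t + 14)·(12·y + 10·n + 13·t + 13); both groups contain (12·y + 10·n + 13·t + 13), giving (13·y − 2·n + 12·t + 14)·(12·y + 10·n + 13·t + 13).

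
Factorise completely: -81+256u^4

(4u)⁴ − (3)⁴ = ((4u)² − (3)²)((4u)² + (3)²); the first factor splits again, the second (16u^2+9) is irreducible.

(4u+3)(4u-3)(16u^2+9)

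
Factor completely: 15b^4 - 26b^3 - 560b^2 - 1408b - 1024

(3b + 8)(5b + 8)(b + 2)(b - 8)

By the rational root theorem, b = -2 is a root, giving the factor (b + 2) and quotient 15b^3 - 56b^2 - 448b - 512.
Continuing, b = -8/5 is a root, so (5b + 8) is a factor; dividing leaves 3b^2 - 16b - 64.
The remaining quadratic factors as (b - 8)(3b + 8).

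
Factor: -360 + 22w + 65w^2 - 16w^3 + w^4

Trying the rational-root candidates, w = 5 is a root, so (w - 5) is a factor; dividing leaves w^3 - 11w^2 + 10w + 72.
Next, w = 4 is a root, so (w - 4) is a factor; dividing leaves w^2 - 7w - 18.
The remaining quadratic factors as (w - 9)(w + 2).

(w + 2)(w - 4)(w - 5)(w - 9)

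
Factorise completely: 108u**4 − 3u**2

Factor out 3u**2, leaving 36u**2 − 1, which is a difference of two squares.

3u**2(6u + 1)(6u − 1)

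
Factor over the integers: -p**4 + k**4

(k + p)(k - p)(k**2 + p**2)

Difference of squares twice: with A = k and B = p, A⁴ − B⁴ = (A² − B²)(A² + B²), and A² − B² factors again.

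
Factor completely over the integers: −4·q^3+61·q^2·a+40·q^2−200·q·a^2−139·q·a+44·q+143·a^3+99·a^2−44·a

Group: 4·q·(−q^2+12·q·a+11·q−11·a^2−11·a) + (−13·a+4)·(−q^2+12·q·a+11·q−11·a^2−11·a); both groups contain (−q^2+12·q·a+11·q−11·a^2−11·a), so (4·q−13·a+4) is a factor with cofactor −q^2+12·q·a+11·q−11·a^2−11·a.
The cofactor groups again: −q^2+12·q·a+11·q−11·a^2−11·a = −q·(q−a) + (11·a+11)·(q−a); both groups contain (q−a), giving −(q−11·a−11)·(q−a).

−(q−11·a−11)·(4·q−13·a+4)·(q−a)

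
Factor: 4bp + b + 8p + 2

(4p + 1)(b + 2)

Group as (4bp + b) + (8p + 2) = b(4p + 1) + 2(4p + 1).
Both groups share the factor (4p + 1).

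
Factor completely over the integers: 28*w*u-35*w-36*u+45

Group as (28*w*u-35*w) + (-36*u+45) = 7*w*(4*u-5) - 9*(4*u-5).
Both groups share the factor (4*u-5).

(4*u-5)*(7*w-9)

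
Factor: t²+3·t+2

Two integers with product 2 and sum 3 are 2 and 1.

(t+1)·(t+2)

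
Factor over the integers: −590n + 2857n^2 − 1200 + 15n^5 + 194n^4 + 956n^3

(3n − 2)(5n + 3)(n + 8)(n^2 + 5n + 25)

By the rational root theorem, n = 2/3 is a root, giving the factor (3n − 2) and quotient 5n^4 + 68n^3 + 364n^2 + 1195n + 600.
Next, n = −3/5 is a root, so (5n + 3) is a factor; dividing leaves n^3 + 13n^2 + 65n + 200.
Next, n = −8 is a root, so (n + 8) is a factor; dividing leaves n^2 + 5n + 25.
The quadratic n^2 + 5n + 25 has discriminant −75 < 0 and is irreducible over ℤ.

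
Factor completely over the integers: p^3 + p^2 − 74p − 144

(p + 2)(p + 8)(p − 9)

Among the possible rational roots, p = −2 is a root, giving the factor (p + 2) and quotient p^2 − p − 72.
The remaining quadratic factors as (p + 8)(p − 9).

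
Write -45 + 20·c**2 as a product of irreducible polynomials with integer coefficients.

5·(2·c + 3)·(2·c - 3)

Factor out 5, leaving 4·c**2 - 9, which is a difference of two squares.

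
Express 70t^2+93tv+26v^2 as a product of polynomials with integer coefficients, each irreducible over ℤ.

Group: 5t(14t+13v) + 2v(14t+13v); both groups contain (14t+13v).

(14t+13v)(5t+2v)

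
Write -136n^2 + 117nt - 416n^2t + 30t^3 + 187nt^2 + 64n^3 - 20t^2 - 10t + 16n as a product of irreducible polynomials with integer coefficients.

(8n + t - 1)(8n - 5t)(n - 6t - 2)

Group: 8n(8n^2 - 53nt - 16n + 30t^2 + 10t) + (t - 1)(8n^2 - 53nt - 16n + 30t^2 + 10t); both groups contain (8n^2 - 53nt - 16n + 30t^2 + 10t), so (8n + t - 1) is a factor with cofactor 8n^2 - 53nt - 16n + 30t^2 + 10t.
The cofactor groups again: 8n^2 - 53nt - 16n + 30t^2 + 10t = 8n(n - 6t - 2) - 5t(n - 6t - 2); both groups contain (n - 6t - 2), giving (8n - 5t)(n - 6t - 2).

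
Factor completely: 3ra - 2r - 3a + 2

(3a - 2)(r - 1)

Group as (3ra - 2r) + (-3a + 2) = r(3a - 2) - (3a - 2).
Both groups share the factor (3a - 2).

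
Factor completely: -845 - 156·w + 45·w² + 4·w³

Among the possible rational roots, w = -13/4 is a root, so (4·w + 13) is a factor; dividing leaves w² + 8·w - 65.
The remaining quadratic factors as (w + 13)(w - 5).

(4·w + 13)·(w + 13)·(w - 5)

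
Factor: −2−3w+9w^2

(3w+1)(3w−2)

Need a pair with product 9·(−2) = −18 and sum −3: that's −6 and 3.
Split the middle term: 9w^2−6w + 3w−2 = 3w(3w−2) + (3w−2).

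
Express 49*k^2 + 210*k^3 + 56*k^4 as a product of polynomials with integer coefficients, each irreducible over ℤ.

7*k^2*(2*k + 7)*(4*k + 1)

Pull out the common factor 7*k^2, then factor the remaining trinomial.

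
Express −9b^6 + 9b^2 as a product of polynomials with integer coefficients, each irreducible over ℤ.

Factor out 9b^2 first: what remains is −b^4 + 1.
Recognize a difference of squares with the parts 1 and b^2.
−b^2 + 1 is again a difference of squares: (−b + 1)(b + 1).

−9b^2(b + 1)(b − 1)(b^2 + 1)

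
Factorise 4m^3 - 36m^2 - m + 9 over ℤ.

Group as (4m^3 - m) + (-36m^2 + 9) = m(4m^2 - 1) - 9(4m^2 - 1).
Both groups share the factor (4m^2 - 1).

(2m + 1)(2m - 1)(m - 9)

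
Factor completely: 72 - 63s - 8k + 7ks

Group as (7ks - 8k) + (-63s + 72) = k(7s - 8) - 9(7s - 8).
Both groups share the factor (7s - 8).

(7s - 8)(k - 9)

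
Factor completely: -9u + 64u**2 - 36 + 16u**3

(4u + 3)(4u - 3)(u + 4)

Among the possible rational roots, u = 3/4 is a root, so (4u - 3) divides it; the quotient is 4u**2 + 19u + 12.
The remaining quadratic factors as (4u + 3)(u + 4).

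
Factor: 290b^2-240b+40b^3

10b(4b-3)(b+8)

Pull out the common factor 10b, then factor the remaining trinomial.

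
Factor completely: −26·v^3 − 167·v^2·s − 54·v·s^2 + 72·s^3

Group: 2·v·(−13·v^2 − 90·v·s − 72·s^2) − s·(−13·v^2 − 90·v·s − 72·s^2); both groups contain (−13·v^2 − 90·v·s − 72·s^2), so (2·v − s) is a factor with cofactor −13·v^2 − 90·v·s − 72·s^2.
The cofactor groups again: −13·v^2 − 90·v·s − 72·s^2 = −v·(13·v + 12·s) − 6·s·(13·v + 12·s); both groups contain (13·v + 12·s), giving −(v + 6·s)·(13·v + 12·s).

−(2·v − s)·(13·v + 12·s)·(v + 6·s)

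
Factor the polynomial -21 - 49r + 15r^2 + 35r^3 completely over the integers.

(7r + 3)(5r^2 - 7)

Group as (35r^3 - 49r) + (15r^2 - 21) = 7r(5r^2 - 7) + 3(5r^2 - 7).
Both groups share the factor (5r^2 - 7).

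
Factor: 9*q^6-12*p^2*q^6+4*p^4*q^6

Factor out q^6 first: what remains is 4*p^4-12*p^2+9.
Recognize a perfect-square trinomial with the parts 3 and 2*p^2.

q^6*(2*p^2-3)^2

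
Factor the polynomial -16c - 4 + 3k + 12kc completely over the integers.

(3k - 4)(4c + 1)

Group as (12kc + 3k) + (-16c - 4) = 3k(4c + 1) - 4(4c + 1).
Both groups share the factor (4c + 1).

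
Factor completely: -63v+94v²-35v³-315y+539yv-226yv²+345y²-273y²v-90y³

-(3y+5v-7)(6y+7v-9)(5y+v)

Group: 5y(-18y²-51yv+69y-35v²+94v-63) + v(-18y²-51yv+69y-35v²+94v-63); both groups contain (-18y²-51yv+69y-35v²+94v-63), so (5y+v) is a factor with cofactor -18y²-51yv+69y-35v²+94v-63.
The cofactor groups again: -18y²-51yv+69y-35v²+94v-63 = -6y(3y+5v-7) + (-7v+9)(3y+5v-7); both groups contain (3y+5v-7), giving -(6y+7v-9)(3y+5v-7).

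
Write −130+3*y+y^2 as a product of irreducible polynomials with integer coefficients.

Two integers with product −130 and sum 3 are −10 and 13.

(y+13)*(y−10)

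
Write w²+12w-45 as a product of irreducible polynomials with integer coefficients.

(w+15)(w-3)

Two integers with product -45 and sum 12 are -3 and 15.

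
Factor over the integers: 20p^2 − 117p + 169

Need a pair with product 20·169 = 3380 and sum −117: that's −52 and −65.
Split the middle term: 20p^2 − 52p − 65p + 169 = 4p(5p − 13) − 13(5p − 13).

(4p − 13)(5p − 13)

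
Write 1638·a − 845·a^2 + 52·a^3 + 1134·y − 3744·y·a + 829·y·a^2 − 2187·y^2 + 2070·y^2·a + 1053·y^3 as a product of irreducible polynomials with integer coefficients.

(9·y + 13·a)·(9·y + 4·a − 9)·(13·y + a − 14)

Group: 9·y·(117·y^2 + 61·y·a − 243·y + 4·a^2 − 65·a + 126) + 13·a·(117·y^2 + 61·y·a − 243·y + 4·a^2 − 65·a + 126); both groups contain (117·y^2 + 61·y·a − 243·y + 4·a^2 − 65·a + 126), so (9·y + 13·a) is a factor with cofactor 117·y^2 + 61·y·a − 243·y + 4·a^2 − 65·a + 126.
The cofactor groups again: 117·y^2 + 61·y·a − 243·y + 4·a^2 − 65·a + 126 = 13·y·(9·y + 4·a − 9) + (a − 14)·(9·y + 4·a − 9); both groups contain (9·y + 4·a − 9), giving (13·y + a − 14)·(9·y + 4·a − 9).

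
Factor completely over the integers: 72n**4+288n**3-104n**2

Pull out the common factor 8n**2, then factor the remaining trinomial.

8n**2(3n+13)(3n-1)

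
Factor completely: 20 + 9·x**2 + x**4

(x**2 + 4)·(x**2 + 5)

Substitute u = x**2 to get a quadratic in u, then factor.
x**2 + 4 is irreducible over ℤ (sum of squares).
x**2 + 5 is irreducible over ℤ (always positive, so no real roots).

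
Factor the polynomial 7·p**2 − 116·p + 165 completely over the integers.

Need a pair with product 7·165 = 1155 and sum −116: that's −105 and −11.
Split the middle term: 7·p**2 − 105·p − 11·p + 165 = 7·p·(p − 15) − 11·(p − 15).

(7·p − 11)·(p − 15)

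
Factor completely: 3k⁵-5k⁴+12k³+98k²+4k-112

(3k+4)(k+2)(k-1)(k²-4k+14)

Testing divisors of the constant over divisors of the leading coefficient, k = 1 is a root, so (k-1) divides it; the quotient is 3k⁴-2k³+10k²+108k+112.
Continuing, k = -2 is a root, giving the factor (k+2) and quotient 3k³-8k²+26k+56.
Then k = -4/3 is a root, so (3k+4) is a factor; dividing leaves k²-4k+14.
The quadratic k²-4k+14 has discriminant -40 < 0 and is irreducible over ℤ.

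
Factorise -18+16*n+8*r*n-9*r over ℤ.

(8*n-9)*(r+2)

Group as (8*r*n-9*r) + (16*n-18) = r*(8*n-9) + 2*(8*n-9).
Both groups share the factor (8*n-9).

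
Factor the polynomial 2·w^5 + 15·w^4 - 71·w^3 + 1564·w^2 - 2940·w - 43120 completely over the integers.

Trying the rational-root candidates, w = 11/2 is a root, giving the factor (2·w - 11) and quotient w^4 + 13·w^3 + 36·w^2 + 980·w + 3920.
Continuing, w = -14 is a root, so (w + 14) divides it; the quotient is w^3 - w^2 + 50·w + 280.
Next, w = -4 is a root, giving the factor (w + 4) and quotient w^2 - 5·w + 70.
The quadratic w^2 - 5·w + 70 has discriminant -255 < 0 and is irreducible over ℤ.

(2·w - 11)·(w + 14)·(w + 4)·(w^2 - 5·w + 70)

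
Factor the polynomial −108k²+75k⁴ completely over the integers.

Pull out the common factor 3k²; 25k²−36 is a difference of squares.

3k²(5k+6)(5k−6)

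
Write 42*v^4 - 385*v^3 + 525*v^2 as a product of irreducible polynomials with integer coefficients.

7*v^2*(2*v - 15)*(3*v - 5)

Pull out the common factor 7*v^2, then factor the remaining trinomial.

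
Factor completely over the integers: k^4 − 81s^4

Write as (k^2)² − (9s^2)², then factor k^2 − 9s^2 once more.

(k + 3s)(k − 3s)(k^2 + 9s^2)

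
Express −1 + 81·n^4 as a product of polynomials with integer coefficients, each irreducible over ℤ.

(3·n + 1)·(3·n − 1)·(9·n^2 + 1)

Write as (9·n^2)² − (1)², then factor 9·n^2 − 1 once more.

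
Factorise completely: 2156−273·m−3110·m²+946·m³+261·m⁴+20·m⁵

(4·m−7)·(5·m+4)·(m−1)·(m²+15·m+77)

Trying the rational-root candidates, m = −4/5 is a root, so (5·m+4) is a factor; dividing leaves 4·m⁴+49·m³+150·m²−742·m+539.
Continuing, m = 7/4 is a root, so (4·m−7) divides it; the quotient is m³+14·m²+62·m−77.
Then m = 1 is a root, giving the factor (m−1) and quotient m²+15·m+77.
The quadratic m²+15·m+77 has discriminant −83 < 0 and is irreducible over ℤ.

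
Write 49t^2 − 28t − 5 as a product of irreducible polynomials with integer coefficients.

(7t + 1)(7t − 5)

Need a pair with product 49·(−5) = −245 and sum −28: that's −35 and 7.
Split the middle term: 49t^2 − 35t + 7t − 5 = 7t(7t − 5) + (7t − 5).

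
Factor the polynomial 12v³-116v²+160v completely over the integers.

4v(3v-5)(v-8)

Pull out the common factor 4v, then factor the remaining trinomial.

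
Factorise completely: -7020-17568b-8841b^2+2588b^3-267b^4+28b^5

Trying the rational-root candidates, b = 6 is a root, so (b-6) is a factor; dividing leaves 28b^4-99b^3+1994b^2+3123b+1170.
Continuing, b = -5/7 is a root, giving the factor (7b+5) and quotient 4b^3-17b^2+297b+234.
Then b = -3/4 is a root, so (4b+3) is a factor; dividing leaves b^2-5b+78.
The quadratic b^2-5b+78 has discriminant -287 < 0 and is irreducible over ℤ.

(4b+3)(7b+5)(b-6)(b^2-5b+78)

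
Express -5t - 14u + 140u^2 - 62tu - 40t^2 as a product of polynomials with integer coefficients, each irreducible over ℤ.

-(5t + 14u)(8t - 10u + 1)

Group: -5t(8t - 10u + 1) - 14u(8t - 10u + 1); both groups contain (8t - 10u + 1).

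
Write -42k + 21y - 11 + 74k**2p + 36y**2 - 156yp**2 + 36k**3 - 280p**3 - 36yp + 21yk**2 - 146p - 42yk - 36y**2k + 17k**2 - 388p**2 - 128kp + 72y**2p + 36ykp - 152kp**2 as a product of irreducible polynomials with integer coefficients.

Group: 3y(-12yk + 24yp + 12y - 9k**2 + 4kp - 2k + 28p**2 + 36p + 11) + (-4k - 10p - 1)(-12yk + 24yp + 12y - 9k**2 + 4kp - 2k + 28p**2 + 36p + 11); both groups contain (-12yk + 24yp + 12y - 9k**2 + 4kp - 2k + 28p**2 + 36p + 11), so (3y - 4k - 10p - 1) is a factor with cofactor -12yk + 24yp + 12y - 9k**2 + 4kp - 2k + 28p**2 + 36p + 11.
The cofactor groups again: -12yk + 24yp + 12y - 9k**2 + 4kp - 2k + 28p**2 + 36p + 11 = -12y(k - 2p - 1) + (-9k - 14p - 11)(k - 2p - 1); both groups contain (k - 2p - 1), giving -(12y + 9k + 14p + 11)(k - 2p - 1).

-(3y - 4k - 10p - 1)(12y + 9k + 14p + 11)(k - 2p - 1)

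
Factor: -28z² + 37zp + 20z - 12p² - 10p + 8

-(4z - 3p - 4)(7z - 4p + 2)

Group: -4z(7z - 4p + 2) + (3p + 4)(7z - 4p + 2); both groups contain (7z - 4p + 2).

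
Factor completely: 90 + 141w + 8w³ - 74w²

(2w + 1)(4w - 15)(w - 6)

Trying the rational-root candidates, w = -1/2 is a root, so (2w + 1) divides it; the quotient is 4w² - 39w + 90.
The remaining quadratic factors as (4w - 15)(w - 6).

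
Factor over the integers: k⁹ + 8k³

k³(k² + 2)(k⁴ - 2k² + 4)

Pull out the common factor k³, leaving k⁶ + 8.
Recognize a sum of cubes with the parts 2 and k².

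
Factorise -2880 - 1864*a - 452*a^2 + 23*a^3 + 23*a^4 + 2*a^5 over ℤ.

By the rational root theorem, a = 5 is a root, so (a - 5) is a factor; dividing leaves 2*a^4 + 33*a^3 + 188*a^2 + 488*a + 576.
Continuing, a = -8 is a root, so (a + 8) is a factor; dividing leaves 2*a^3 + 17*a^2 + 52*a + 72.
Continuing, a = -9/2 is a root, so (2*a + 9) is a factor; dividing leaves a^2 + 4*a + 8.
The quadratic a^2 + 4*a + 8 has discriminant -16 < 0 and is irreducible over ℤ.

(2*a + 9)*(a + 8)*(a - 5)*(a^2 + 4*a + 8)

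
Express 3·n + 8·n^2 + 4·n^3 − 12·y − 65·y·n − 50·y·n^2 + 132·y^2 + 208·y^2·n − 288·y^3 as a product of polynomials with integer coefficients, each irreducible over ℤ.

Group: 4·y·(−72·y^2 + 34·y·n + 33·y − 4·n^2 − 8·n − 3) − n·(−72·y^2 + 34·y·n + 33·y − 4·n^2 − 8·n − 3); both groups contain (−72·y^2 + 34·y·n + 33·y − 4·n^2 − 8·n − 3), so (4·y − n) is a factor with cofactor −72·y^2 + 34·y·n + 33·y − 4·n^2 − 8·n − 3.
The cofactor groups again: −72·y^2 + 34·y·n + 33·y − 4·n^2 − 8·n − 3 = −9·y·(8·y − 2·n − 1) + (2·n + 3)·(8·y − 2·n − 1); both groups contain (8·y − 2·n − 1), giving −(9·y − 2·n − 3)·(8·y − 2·n − 1).

−(8·y − 2·n − 1)·(9·y − 2·n − 3)·(4·y − n)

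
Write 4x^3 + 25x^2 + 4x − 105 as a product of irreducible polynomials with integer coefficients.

Trying the rational-root candidates, x = −3 is a root, so (x + 3) divides it; the quotient is 4x^2 + 13x − 35.
The remaining quadratic factors as (x + 5)(4x − 7).

(4x − 7)(x + 3)(x + 5)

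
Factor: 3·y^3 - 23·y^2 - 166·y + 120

Testing divisors of the constant over divisors of the leading coefficient, y = 12 is a root, so (y - 12) is a factor; dividing leaves 3·y^2 + 13·y - 10.
The remaining quadratic factors as (3·y - 2)(y + 5).

(3·y - 2)·(y + 5)·(y - 12)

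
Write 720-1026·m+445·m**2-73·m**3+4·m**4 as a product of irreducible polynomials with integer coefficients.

(4·m-5)·(m-3)·(m-6)·(m-8)

Among the possible rational roots, m = 6 is a root, giving the factor (m-6) and quotient 4·m**3-49·m**2+151·m-120.
Then m = 5/4 is a root, giving the factor (4·m-5) and quotient m**2-11·m+24.
The remaining quadratic factors as (m-3)(m-8).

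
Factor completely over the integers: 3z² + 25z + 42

(3z + 7)(z + 6)

Need a pair with product 3·42 = 126 and sum 25: that's 7 and 18.
Split the middle term: 3z² + 7z + 18z + 42 = z(3z + 7) + 6(3z + 7).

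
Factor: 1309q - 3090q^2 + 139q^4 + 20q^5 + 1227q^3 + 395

(4q - 5)(5q + 1)(q - 1)(q^2 + 9q + 79)

Testing divisors of the constant over divisors of the leading coefficient, q = -1/5 is a root, giving the factor (5q + 1) and quotient 4q^4 + 27q^3 + 240q^2 - 666q + 395.
Next, q = 1 is a root, giving the factor (q - 1) and quotient 4q^3 + 31q^2 + 271q - 395.
Then q = 5/4 is a root, giving the factor (4q - 5) and quotient q^2 + 9q + 79.
The quadratic q^2 + 9q + 79 has discriminant -235 < 0 and is irreducible over ℤ.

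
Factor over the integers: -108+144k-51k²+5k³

Among the possible rational roots, k = 6/5 is a root, giving the factor (5k-6) and quotient k²-9k+18.
The remaining quadratic factors as (k-3)(k-6).

(5k-6)(k-3)(k-6)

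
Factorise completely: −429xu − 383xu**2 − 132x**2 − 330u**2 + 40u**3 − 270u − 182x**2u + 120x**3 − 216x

(3x − 8u − 6)(10x − u + 9)(4x + 5u)

Group: 4x(30x**2 − 83xu − 33x + 8u**2 − 66u − 54) + 5u(30x**2 − 83xu − 33x + 8u**2 − 66u − 54); both groups contain (30x**2 − 83xu − 33x + 8u**2 − 66u − 54), so (4x + 5u) is a factor with cofactor 30x**2 − 83xu − 33x + 8u**2 − 66u − 54.
The cofactor groups again: 30x**2 − 83xu − 33x + 8u**2 − 66u − 54 = 3x(10x − u + 9) + (−8u − 6)(10x − u + 9); both groups contain (10x − u + 9), giving (3x − 8u − 6)(10x − u + 9).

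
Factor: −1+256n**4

(4n)⁴ − (1)⁴ = ((4n)² − (1)²)((4n)² + (1)²); the first factor splits again, the second (16n**2+1) is irreducible.

(4n+1)(4n−1)(16n**2+1)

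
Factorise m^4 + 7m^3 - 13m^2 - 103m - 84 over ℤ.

Among the possible rational roots, m = -7 is a root, giving the factor (m + 7) and quotient m^3 - 13m - 12.
Then m = 4 is a root, so (m - 4) is a factor; dividing leaves m^2 + 4m + 3.
The remaining quadratic factors as (m + 1)(m + 3).

(m + 1)(m + 3)(m + 7)(m - 4)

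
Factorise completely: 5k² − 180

5(k + 6)(k − 6)

Every term has a factor of 5. Then k² − 36 = (k)² − (6)².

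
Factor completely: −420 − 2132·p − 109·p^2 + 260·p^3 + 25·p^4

Testing divisors of the constant over divisors of the leading coefficient, p = −10 is a root, so (p + 10) divides it; the quotient is 25·p^3 + 10·p^2 − 209·p − 42.
Continuing, p = −3 is a root, so (p + 3) divides it; the quotient is 25·p^2 − 65·p − 14.
The remaining quadratic factors as (5·p − 14)(5·p + 1).

(5·p + 1)·(5·p − 14)·(p + 10)·(p + 3)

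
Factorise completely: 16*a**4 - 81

(2*a)⁴ − (3)⁴ = ((2*a)² − (3)²)((2*a)² + (3)²); the first factor splits again, the second (4*a**2 + 9) is irreducible.

(2*a + 3)*(2*a - 3)*(4*a**2 + 9)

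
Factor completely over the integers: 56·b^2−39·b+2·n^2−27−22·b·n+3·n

Group: 7·b·(8·b−2·n−9) + (−n+3)·(8·b−2·n−9); both groups contain (8·b−2·n−9).

(7·b−n+3)·(8·b−2·n−9)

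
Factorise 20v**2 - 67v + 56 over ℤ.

(4v - 7)(5v - 8)

Need a pair with product 20·56 = 1120 and sum -67: that's -32 and -35.
Split the middle term: 20v**2 - 32v - 35v + 56 = 4v(5v - 8) - 7(5v - 8).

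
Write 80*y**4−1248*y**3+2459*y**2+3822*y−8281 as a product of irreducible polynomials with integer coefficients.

(4*y+7)*(4*y−7)*(5*y−13)*(y−13)

Testing divisors of the constant over divisors of the leading coefficient, y = −7/4 is a root, so (4*y+7) divides it; the quotient is 20*y**3−347*y**2+1222*y−1183.
Then y = 7/4 is a root, so (4*y−7) divides it; the quotient is 5*y**2−78*y+169.
The remaining quadratic factors as (5*y−13)(y−13).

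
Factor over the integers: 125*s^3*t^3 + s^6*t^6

s^3*t^3*(s*t + 5)*(s^2*t^2 − 5*s*t + 25)

Pull out the common factor s^3*t^3, leaving s^3*t^3 + 125.
Recognize a sum of cubes with the parts 5 and s*t.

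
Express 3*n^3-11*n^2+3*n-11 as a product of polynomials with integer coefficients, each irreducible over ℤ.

Group as (3*n^3+3*n) + (-11*n^2-11) = 3*n*(n^2+1) - 11*(n^2+1).
Both groups share the factor (n^2+1).

(3*n-11)*(n^2+1)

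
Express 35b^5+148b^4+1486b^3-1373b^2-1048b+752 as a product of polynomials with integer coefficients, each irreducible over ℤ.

(5b+4)(7b-4)(b-1)(b^2+5b+47)

Trying the rational-root candidates, b = -4/5 is a root, so (5b+4) is a factor; dividing leaves 7b^4+24b^3+278b^2-497b+188.
Then b = 4/7 is a root, so (7b-4) is a factor; dividing leaves b^3+4b^2+42b-47.
Continuing, b = 1 is a root, giving the factor (b-1) and quotient b^2+5b+47.
The quadratic b^2+5b+47 has discriminant -163 < 0 and is irreducible over ℤ.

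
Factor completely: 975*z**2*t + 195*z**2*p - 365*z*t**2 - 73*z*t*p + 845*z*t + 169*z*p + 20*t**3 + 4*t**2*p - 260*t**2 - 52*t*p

(13*z - 4*t)*(15*z - t + 13)*(5*t + p)

Group: 15*z*(65*z*t + 13*z*p - 20*t**2 - 4*t*p) + (-t + 13)*(65*z*t + 13*z*p - 20*t**2 - 4*t*p); both groups contain (65*z*t + 13*z*p - 20*t**2 - 4*t*p), so (15*z - t + 13) is a factor with cofactor 65*z*t + 13*z*p - 20*t**2 - 4*t*p.
The cofactor groups again: 65*z*t + 13*z*p - 20*t**2 - 4*t*p = 13*z*(5*t + p) - 4*t*(5*t + p); both groups contain (5*t + p), giving (13*z - 4*t)*(5*t + p).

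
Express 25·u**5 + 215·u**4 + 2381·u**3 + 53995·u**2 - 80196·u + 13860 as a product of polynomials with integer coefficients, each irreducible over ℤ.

By the rational root theorem, u = -14 is a root, so (u + 14) is a factor; dividing leaves 25·u**4 - 135·u**3 + 4271·u**2 - 5799·u + 990.
Continuing, u = 1/5 is a root, so (5·u - 1) divides it; the quotient is 5·u**3 - 26·u**2 + 849·u - 990.
Then u = 6/5 is a root, so (5·u - 6) is a factor; dividing leaves u**2 - 4·u + 165.
The quadratic u**2 - 4·u + 165 has discriminant -644 < 0 and is irreducible over ℤ.

(5·u - 1)·(5·u - 6)·(u + 14)·(u**2 - 4·u + 165)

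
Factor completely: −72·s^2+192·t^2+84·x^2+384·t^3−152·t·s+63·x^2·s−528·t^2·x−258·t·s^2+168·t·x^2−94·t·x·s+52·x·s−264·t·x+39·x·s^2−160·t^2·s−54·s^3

(8·t−7·x−9·s)·(6·t−3·x+2·s)·(8·t+3·s+4)

Group: 8·t·(48·t^2−66·t·x−38·t·s+21·x^2+13·x·s−18·s^2) + (3·s+4)·(48·t^2−66·t·x−38·t·s+21·x^2+13·x·s−18·s^2); both groups contain (48·t^2−66·t·x−38·t·s+21·x^2+13·x·s−18·s^2), so (8·t+3·s+4) is a factor with cofactor 48·t^2−66·t·x−38·t·s+21·x^2+13·x·s−18·s^2.
The cofactor groups again: 48·t^2−66·t·x−38·t·s+21·x^2+13·x·s−18·s^2 = 8·t·(6·t−3·x+2·s) + (−7·x−9·s)·(6·t−3·x+2·s); both groups contain (6·t−3·x+2·s), giving (8·t−7·x−9·s)·(6·t−3·x+2·s).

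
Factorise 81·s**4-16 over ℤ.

(3·s+2)·(3·s-2)·(9·s**2+4)

(3·s)⁴ − (2)⁴ = ((3·s)² − (2)²)((3·s)² + (2)²); the first factor splits again, the second (9·s**2+4) is irreducible.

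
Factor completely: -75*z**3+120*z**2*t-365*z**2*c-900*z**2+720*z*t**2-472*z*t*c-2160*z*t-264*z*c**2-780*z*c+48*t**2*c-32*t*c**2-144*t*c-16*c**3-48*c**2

Group: 5*z*(-15*z**2+60*z*t-61*z*c-180*z+4*t*c-4*c**2-12*c) + (12*t+4*c)*(-15*z**2+60*z*t-61*z*c-180*z+4*t*c-4*c**2-12*c); both groups contain (-15*z**2+60*z*t-61*z*c-180*z+4*t*c-4*c**2-12*c), so (5*z+12*t+4*c) is a factor with cofactor -15*z**2+60*z*t-61*z*c-180*z+4*t*c-4*c**2-12*c.
The cofactor groups again: -15*z**2+60*z*t-61*z*c-180*z+4*t*c-4*c**2-12*c = -15*z*(z-4*t+4*c+12) - c*(z-4*t+4*c+12); both groups contain (z-4*t+4*c+12), giving -(15*z+c)*(z-4*t+4*c+12).

-(5*z+12*t+4*c)*(z-4*t+4*c+12)*(15*z+c)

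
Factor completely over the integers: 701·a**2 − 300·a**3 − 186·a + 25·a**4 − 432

(5·a + 3)·(5·a − 8)·(a − 2)·(a − 9)

Testing divisors of the constant over divisors of the leading coefficient, a = −3/5 is a root, giving the factor (5·a + 3) and quotient 5·a**3 − 63·a**2 + 178·a − 144.
Continuing, a = 8/5 is a root, so (5·a − 8) is a factor; dividing leaves a**2 − 11·a + 18.
The remaining quadratic factors as (a − 2)(a − 9).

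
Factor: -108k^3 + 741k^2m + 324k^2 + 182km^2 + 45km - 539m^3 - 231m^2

Group: 9k(-12k^2 + 73km + 36k + 77m^2 + 33m) - 7m(-12k^2 + 73km + 36k + 77m^2 + 33m); both groups contain (-12k^2 + 73km + 36k + 77m^2 + 33m), so (9k - 7m) is a factor with cofactor -12k^2 + 73km + 36k + 77m^2 + 33m.
The cofactor groups again: -12k^2 + 73km + 36k + 77m^2 + 33m = -k(12k + 11m) + (7m + 3)(12k + 11m); both groups contain (12k + 11m), giving -(k - 7m - 3)(12k + 11m).

-(12k + 11m)(9k - 7m)(k - 7m - 3)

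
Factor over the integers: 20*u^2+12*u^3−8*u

Pull out the common factor 4*u, then factor the remaining trinomial.

4*u*(3*u−1)*(u+2)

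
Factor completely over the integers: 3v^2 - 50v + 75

(3v - 5)(v - 15)

Need a pair with product 3·75 = 225 and sum -50: that's -5 and -45.
Split the middle term: 3v^2 - 5v - 45v + 75 = v(3v - 5) - 15(3v - 5).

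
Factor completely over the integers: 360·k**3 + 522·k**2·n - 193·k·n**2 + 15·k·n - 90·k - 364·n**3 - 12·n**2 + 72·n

(12·k + 13·n + 6)·(5·k - 4·n)·(6·k + 7·n - 3)

Group: 5·k·(72·k**2 + 162·k·n + 91·n**2 + 3·n - 18) - 4·n·(72·k**2 + 162·k·n + 91·n**2 + 3·n - 18); both groups contain (72·k**2 + 162·k·n + 91·n**2 + 3·n - 18), so (5·k - 4·n) is a factor with cofactor 72·k**2 + 162·k·n + 91·n**2 + 3·n - 18.
The cofactor groups again: 72·k**2 + 162·k·n + 91·n**2 + 3·n - 18 = 12·k·(6·k + 7·n - 3) + (13·n + 6)·(6·k + 7·n - 3); both groups contain (6·k + 7·n - 3), giving (12·k + 13·n + 6)·(6·k + 7·n - 3).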